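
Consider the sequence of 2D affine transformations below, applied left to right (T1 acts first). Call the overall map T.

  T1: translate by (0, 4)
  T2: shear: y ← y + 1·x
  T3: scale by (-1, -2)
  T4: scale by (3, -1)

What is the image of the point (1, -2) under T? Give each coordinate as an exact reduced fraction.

T1 translate by (0, 4): (1, -2) → (1, 2)
T2 shear: y ← y + 1·x: (1, 2) → (1, 3)
T3 scale by (-1, -2): (1, 3) → (-1, -6)
T4 scale by (3, -1): (-1, -6) → (-3, 6)

T(p) = (-3, 6)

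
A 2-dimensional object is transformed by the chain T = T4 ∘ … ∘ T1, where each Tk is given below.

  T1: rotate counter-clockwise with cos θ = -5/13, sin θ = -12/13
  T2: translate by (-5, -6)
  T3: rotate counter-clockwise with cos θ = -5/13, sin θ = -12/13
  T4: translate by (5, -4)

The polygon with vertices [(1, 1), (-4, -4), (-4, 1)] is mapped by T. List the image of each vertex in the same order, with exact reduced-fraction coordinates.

image vertices: (-5/169, 495/169), (1190/169, 490/169), (590/169, -105/169)

T1 rotate counter-clockwise with cos θ = -5/13, sin θ = -12/13: (1, 1) → (7/13, -17/13); (-4, -4) → (-28/13, 68/13); (-4, 1) → (32/13, 43/13)
T2 translate by (-5, -6): (7/13, -17/13) → (-58/13, -95/13); (-28/13, 68/13) → (-93/13, -10/13); (32/13, 43/13) → (-33/13, -35/13)
T3 rotate counter-clockwise with cos θ = -5/13, sin θ = -12/13: (-58/13, -95/13) → (-850/169, 1171/169); (-93/13, -10/13) → (345/169, 1166/169); (-33/13, -35/13) → (-255/169, 571/169)
T4 translate by (5, -4): (-850/169, 1171/169) → (-5/169, 495/169); (345/169, 1166/169) → (1190/169, 490/169); (-255/169, 571/169) → (590/169, -105/169)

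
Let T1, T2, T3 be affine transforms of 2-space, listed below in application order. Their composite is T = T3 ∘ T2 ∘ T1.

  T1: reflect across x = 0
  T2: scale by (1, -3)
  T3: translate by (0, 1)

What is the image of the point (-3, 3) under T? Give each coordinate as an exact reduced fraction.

T(p) = (3, -8)

T1 reflect across x = 0: (-3, 3) → (3, 3)
T2 scale by (1, -3): (3, 3) → (3, -9)
T3 translate by (0, 1): (3, -9) → (3, -8)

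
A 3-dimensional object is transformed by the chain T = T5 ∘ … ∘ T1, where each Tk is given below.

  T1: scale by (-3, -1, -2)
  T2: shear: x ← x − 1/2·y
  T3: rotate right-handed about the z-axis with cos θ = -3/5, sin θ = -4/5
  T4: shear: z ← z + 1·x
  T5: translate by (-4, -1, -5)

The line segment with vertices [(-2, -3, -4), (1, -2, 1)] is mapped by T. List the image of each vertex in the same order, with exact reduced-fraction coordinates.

image vertices: (-43/10, -32/5, 27/10), (0, 1, -3)

T1 scale by (-3, -1, -2): (-2, -3, -4) → (6, 3, 8); (1, -2, 1) → (-3, 2, -2)
T2 shear: x ← x − 1/2·y: (6, 3, 8) → (9/2, 3, 8); (-3, 2, -2) → (-4, 2, -2)
T3 rotate right-handed about the z-axis with cos θ = -3/5, sin θ = -4/5: (9/2, 3, 8) → (-3/10, -27/5, 8); (-4, 2, -2) → (4, 2, -2)
T4 shear: z ← z + 1·x: (-3/10, -27/5, 8) → (-3/10, -27/5, 77/10); (4, 2, -2) → (4, 2, 2)
T5 translate by (-4, -1, -5): (-3/10, -27/5, 77/10) → (-43/10, -32/5, 27/10); (4, 2, 2) → (0, 1, -3)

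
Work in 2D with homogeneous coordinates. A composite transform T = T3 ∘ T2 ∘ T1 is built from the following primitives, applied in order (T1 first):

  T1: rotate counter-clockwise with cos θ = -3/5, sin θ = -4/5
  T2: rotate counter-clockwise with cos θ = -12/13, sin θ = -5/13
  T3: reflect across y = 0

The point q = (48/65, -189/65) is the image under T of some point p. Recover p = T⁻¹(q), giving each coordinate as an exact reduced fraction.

p = (3, 0)

T1 = [-3/5 4/5 0; -4/5 -3/5 0; 0 0 1]
T2·T1 = [16/65 -63/65 0; 63/65 16/65 0; 0 0 1]
T3·…·T1 = [16/65 -63/65 0; -63/65 -16/65 0; 0 0 1]
det M = -1; M⁻¹ = [16/65 -63/65 0; -63/65 -16/65 0; 0 0 1]
M⁻¹ · (48/65, -189/65)ᵀ = (3, 0)ᵀ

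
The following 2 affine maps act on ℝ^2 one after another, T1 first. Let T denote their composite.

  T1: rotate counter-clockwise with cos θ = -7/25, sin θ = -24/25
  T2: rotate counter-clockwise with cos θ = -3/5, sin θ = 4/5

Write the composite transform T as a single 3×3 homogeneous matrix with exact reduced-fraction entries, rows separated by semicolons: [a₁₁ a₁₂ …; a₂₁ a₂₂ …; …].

T1 = [-7/25 24/25 0; -24/25 -7/25 0; 0 0 1]
T2·T1 = [117/125 -44/125 0; 44/125 117/125 0; 0 0 1]

T = [117/125 -44/125 0; 44/125 117/125 0; 0 0 1]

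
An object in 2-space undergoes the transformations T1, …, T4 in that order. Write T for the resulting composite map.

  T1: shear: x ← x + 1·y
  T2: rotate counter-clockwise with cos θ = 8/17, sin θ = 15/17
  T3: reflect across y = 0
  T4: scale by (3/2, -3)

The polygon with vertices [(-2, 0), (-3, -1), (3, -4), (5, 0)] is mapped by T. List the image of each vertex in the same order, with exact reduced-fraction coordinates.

T1 shear: x ← x + 1·y: (-2, 0) → (-2, 0); (-3, -1) → (-4, -1); (3, -4) → (-1, -4); (5, 0) → (5, 0)
T2 rotate counter-clockwise with cos θ = 8/17, sin θ = 15/17: (-2, 0) → (-16/17, -30/17); (-4, -1) → (-1, -4); (-1, -4) → (52/17, -47/17); (5, 0) → (40/17, 75/17)
T3 reflect across y = 0: (-16/17, -30/17) → (-16/17, 30/17); (-1, -4) → (-1, 4); (52/17, -47/17) → (52/17, 47/17); (40/17, 75/17) → (40/17, -75/17)
T4 scale by (3/2, -3): (-16/17, 30/17) → (-24/17, -90/17); (-1, 4) → (-3/2, -12); (52/17, 47/17) → (78/17, -141/17); (40/17, -75/17) → (60/17, 225/17)

image vertices: (-24/17, -90/17), (-3/2, -12), (78/17, -141/17), (60/17, 225/17)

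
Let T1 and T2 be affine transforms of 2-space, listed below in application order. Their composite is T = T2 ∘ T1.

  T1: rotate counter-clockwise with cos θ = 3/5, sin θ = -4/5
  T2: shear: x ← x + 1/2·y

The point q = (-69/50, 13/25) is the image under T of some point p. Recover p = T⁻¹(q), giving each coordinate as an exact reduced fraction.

T1 = [3/5 4/5 0; -4/5 3/5 0; 0 0 1]
T2·T1 = [1/5 11/10 0; -4/5 3/5 0; 0 0 1]
det M = 1; M⁻¹ = [3/5 -11/10 0; 4/5 1/5 0; 0 0 1]
M⁻¹ · (-69/50, 13/25)ᵀ = (-7/5, -1)ᵀ

p = (-7/5, -1)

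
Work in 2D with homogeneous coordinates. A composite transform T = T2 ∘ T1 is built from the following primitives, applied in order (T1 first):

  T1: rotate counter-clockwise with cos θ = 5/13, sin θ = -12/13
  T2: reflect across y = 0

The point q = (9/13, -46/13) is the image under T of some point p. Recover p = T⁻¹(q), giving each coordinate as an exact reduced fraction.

p = (-3, 2)

T1 = [5/13 12/13 0; -12/13 5/13 0; 0 0 1]
T2·T1 = [5/13 12/13 0; 12/13 -5/13 0; 0 0 1]
det M = -1; M⁻¹ = [5/13 12/13 0; 12/13 -5/13 0; 0 0 1]
M⁻¹ · (9/13, -46/13)ᵀ = (-3, 2)ᵀ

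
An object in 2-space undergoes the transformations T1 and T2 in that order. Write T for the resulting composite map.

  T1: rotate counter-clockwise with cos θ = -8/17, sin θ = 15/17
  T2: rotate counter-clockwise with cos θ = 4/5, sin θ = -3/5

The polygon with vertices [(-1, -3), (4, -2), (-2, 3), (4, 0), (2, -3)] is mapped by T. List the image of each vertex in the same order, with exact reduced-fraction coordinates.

T1 rotate counter-clockwise with cos θ = -8/17, sin θ = 15/17: (-1, -3) → (53/17, 9/17); (4, -2) → (-2/17, 76/17); (-2, 3) → (-29/17, -54/17); (4, 0) → (-32/17, 60/17); (2, -3) → (29/17, 54/17)
T2 rotate counter-clockwise with cos θ = 4/5, sin θ = -3/5: (53/17, 9/17) → (239/85, -123/85); (-2/17, 76/17) → (44/17, 62/17); (-29/17, -54/17) → (-278/85, -129/85); (-32/17, 60/17) → (52/85, 336/85); (29/17, 54/17) → (278/85, 129/85)

image vertices: (239/85, -123/85), (44/17, 62/17), (-278/85, -129/85), (52/85, 336/85), (278/85, 129/85)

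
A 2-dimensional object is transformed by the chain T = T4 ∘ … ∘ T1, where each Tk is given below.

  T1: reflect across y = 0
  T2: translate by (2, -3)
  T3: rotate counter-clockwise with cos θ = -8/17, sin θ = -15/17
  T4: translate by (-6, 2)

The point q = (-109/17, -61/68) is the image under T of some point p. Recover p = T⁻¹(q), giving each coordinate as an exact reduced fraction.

T1 = [1 0 0; 0 -1 0; 0 0 1]
T2·T1 = [1 0 2; 0 -1 -3; 0 0 1]
T3·…·T1 = [-8/17 -15/17 -61/17; -15/17 8/17 -6/17; 0 0 1]
T4·…·T1 = [-8/17 -15/17 -163/17; -15/17 8/17 28/17; 0 0 1]
det M = -1; M⁻¹ = [-8/17 -15/17 -52/17; -15/17 8/17 -157/17; 0 0 1]
M⁻¹ · (-109/17, -61/68)ᵀ = (3/4, -4)ᵀ

p = (3/4, -4)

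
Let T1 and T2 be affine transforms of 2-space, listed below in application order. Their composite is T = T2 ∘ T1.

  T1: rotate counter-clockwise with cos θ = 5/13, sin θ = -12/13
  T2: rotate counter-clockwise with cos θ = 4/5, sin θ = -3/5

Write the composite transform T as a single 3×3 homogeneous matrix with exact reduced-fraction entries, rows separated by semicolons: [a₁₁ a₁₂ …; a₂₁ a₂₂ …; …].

T = [-16/65 63/65 0; -63/65 -16/65 0; 0 0 1]

T1 = [5/13 12/13 0; -12/13 5/13 0; 0 0 1]
T2·T1 = [-16/65 63/65 0; -63/65 -16/65 0; 0 0 1]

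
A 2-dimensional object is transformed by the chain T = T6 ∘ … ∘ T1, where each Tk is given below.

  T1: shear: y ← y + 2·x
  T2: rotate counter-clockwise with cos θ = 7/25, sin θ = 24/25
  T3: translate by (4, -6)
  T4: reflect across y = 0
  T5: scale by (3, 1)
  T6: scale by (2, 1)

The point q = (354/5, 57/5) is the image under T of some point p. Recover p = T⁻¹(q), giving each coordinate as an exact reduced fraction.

p = (-3, -3)

T1 = [1 0 0; 2 1 0; 0 0 1]
T2·T1 = [-41/25 -24/25 0; 38/25 7/25 0; 0 0 1]
T3·…·T1 = [-41/25 -24/25 4; 38/25 7/25 -6; 0 0 1]
T4·…·T1 = [-41/25 -24/25 4; -38/25 -7/25 6; 0 0 1]
T5·…·T1 = [-123/25 -72/25 12; -38/25 -7/25 6; 0 0 1]
T6·…·T1 = [-246/25 -144/25 24; -38/25 -7/25 6; 0 0 1]
det M = -6; M⁻¹ = [7/150 -24/25 116/25; -19/75 41/25 -94/25; 0 0 1]
M⁻¹ · (354/5, 57/5)ᵀ = (-3, -3)ᵀ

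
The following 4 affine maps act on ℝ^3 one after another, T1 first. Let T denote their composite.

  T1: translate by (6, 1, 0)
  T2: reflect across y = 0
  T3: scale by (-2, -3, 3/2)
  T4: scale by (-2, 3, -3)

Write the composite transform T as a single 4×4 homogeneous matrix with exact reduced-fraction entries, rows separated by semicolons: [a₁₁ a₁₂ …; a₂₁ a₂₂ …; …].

T = [4 0 0 24; 0 9 0 9; 0 0 -9/2 0; 0 0 0 1]

T1 = [1 0 0 6; 0 1 0 1; 0 0 1 0; 0 0 0 1]
T2·T1 = [1 0 0 6; 0 -1 0 -1; 0 0 1 0; 0 0 0 1]
T3·…·T1 = [-2 0 0 -12; 0 3 0 3; 0 0 3/2 0; 0 0 0 1]
T4·…·T1 = [4 0 0 24; 0 9 0 9; 0 0 -9/2 0; 0 0 0 1]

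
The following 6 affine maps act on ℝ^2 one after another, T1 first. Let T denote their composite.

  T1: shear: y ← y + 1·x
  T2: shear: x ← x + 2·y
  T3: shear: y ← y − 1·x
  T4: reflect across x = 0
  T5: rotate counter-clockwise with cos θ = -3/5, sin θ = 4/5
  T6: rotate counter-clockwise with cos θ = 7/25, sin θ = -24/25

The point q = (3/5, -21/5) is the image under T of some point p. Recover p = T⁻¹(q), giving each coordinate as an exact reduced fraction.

T1 = [1 0 0; 1 1 0; 0 0 1]
T2·T1 = [3 2 0; 1 1 0; 0 0 1]
T3·…·T1 = [3 2 0; -2 -1 0; 0 0 1]
T4·…·T1 = [-3 -2 0; -2 -1 0; 0 0 1]
T5·…·T1 = [17/5 2 0; -6/5 -1 0; 0 0 1]
T6·…·T1 = [-1/5 -2/5 0; -18/5 -11/5 0; 0 0 1]
det M = -1; M⁻¹ = [11/5 -2/5 0; -18/5 1/5 0; 0 0 1]
M⁻¹ · (3/5, -21/5)ᵀ = (3, -3)ᵀ

p = (3, -3)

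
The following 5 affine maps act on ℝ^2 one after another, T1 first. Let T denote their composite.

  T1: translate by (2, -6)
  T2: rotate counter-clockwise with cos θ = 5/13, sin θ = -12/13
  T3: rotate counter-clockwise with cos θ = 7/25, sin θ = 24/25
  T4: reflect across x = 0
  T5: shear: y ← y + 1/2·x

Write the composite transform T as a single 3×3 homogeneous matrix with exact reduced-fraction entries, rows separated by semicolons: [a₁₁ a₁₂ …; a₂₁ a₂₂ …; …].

T = [-323/325 36/325 -862/325; -251/650 341/325 -2297/325; 0 0 1]

T1 = [1 0 2; 0 1 -6; 0 0 1]
T2·T1 = [5/13 12/13 -62/13; -12/13 5/13 -54/13; 0 0 1]
T3·…·T1 = [323/325 -36/325 862/325; 36/325 323/325 -1866/325; 0 0 1]
T4·…·T1 = [-323/325 36/325 -862/325; 36/325 323/325 -1866/325; 0 0 1]
T5·…·T1 = [-323/325 36/325 -862/325; -251/650 341/325 -2297/325; 0 0 1]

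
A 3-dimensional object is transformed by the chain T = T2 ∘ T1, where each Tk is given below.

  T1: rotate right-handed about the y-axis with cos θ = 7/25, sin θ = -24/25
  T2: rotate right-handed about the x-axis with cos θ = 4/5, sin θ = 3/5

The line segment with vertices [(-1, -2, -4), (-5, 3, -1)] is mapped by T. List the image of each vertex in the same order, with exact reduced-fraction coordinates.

image vertices: (89/25, -44/125, -358/125), (-11/25, 681/125, -283/125)

T1 rotate right-handed about the y-axis with cos θ = 7/25, sin θ = -24/25: (-1, -2, -4) → (89/25, -2, -52/25); (-5, 3, -1) → (-11/25, 3, -127/25)
T2 rotate right-handed about the x-axis with cos θ = 4/5, sin θ = 3/5: (89/25, -2, -52/25) → (89/25, -44/125, -358/125); (-11/25, 3, -127/25) → (-11/25, 681/125, -283/125)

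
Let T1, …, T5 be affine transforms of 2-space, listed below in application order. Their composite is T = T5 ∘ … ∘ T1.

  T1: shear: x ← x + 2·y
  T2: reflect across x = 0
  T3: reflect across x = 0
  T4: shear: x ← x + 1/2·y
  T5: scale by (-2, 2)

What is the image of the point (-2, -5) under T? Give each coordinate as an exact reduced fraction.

T(p) = (29, -10)

T1 shear: x ← x + 2·y: (-2, -5) → (-12, -5)
T2 reflect across x = 0: (-12, -5) → (12, -5)
T3 reflect across x = 0: (12, -5) → (-12, -5)
T4 shear: x ← x + 1/2·y: (-12, -5) → (-29/2, -5)
T5 scale by (-2, 2): (-29/2, -5) → (29, -10)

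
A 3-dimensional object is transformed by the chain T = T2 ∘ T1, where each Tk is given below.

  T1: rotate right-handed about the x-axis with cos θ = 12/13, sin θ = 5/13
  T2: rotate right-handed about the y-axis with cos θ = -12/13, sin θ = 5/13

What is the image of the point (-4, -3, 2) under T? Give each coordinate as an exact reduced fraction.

T(p) = (669/169, -46/13, 152/169)

T1 rotate right-handed about the x-axis with cos θ = 12/13, sin θ = 5/13: (-4, -3, 2) → (-4, -46/13, 9/13)
T2 rotate right-handed about the y-axis with cos θ = -12/13, sin θ = 5/13: (-4, -46/13, 9/13) → (669/169, -46/13, 152/169)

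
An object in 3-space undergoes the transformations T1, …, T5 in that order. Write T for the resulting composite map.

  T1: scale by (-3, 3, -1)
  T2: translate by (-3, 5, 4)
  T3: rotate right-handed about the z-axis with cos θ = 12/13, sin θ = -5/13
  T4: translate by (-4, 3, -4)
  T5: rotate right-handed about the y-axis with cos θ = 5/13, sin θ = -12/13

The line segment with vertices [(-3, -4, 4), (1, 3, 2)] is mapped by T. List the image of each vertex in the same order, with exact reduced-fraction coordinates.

T1 scale by (-3, 3, -1): (-3, -4, 4) → (9, -12, -4); (1, 3, 2) → (-3, 9, -2)
T2 translate by (-3, 5, 4): (9, -12, -4) → (6, -7, 0); (-3, 9, -2) → (-6, 14, 2)
T3 rotate right-handed about the z-axis with cos θ = 12/13, sin θ = -5/13: (6, -7, 0) → (37/13, -114/13, 0); (-6, 14, 2) → (-2/13, 198/13, 2)
T4 translate by (-4, 3, -4): (37/13, -114/13, 0) → (-15/13, -75/13, -4); (-2/13, 198/13, 2) → (-54/13, 237/13, -2)
T5 rotate right-handed about the y-axis with cos θ = 5/13, sin θ = -12/13: (-15/13, -75/13, -4) → (549/169, -75/13, -440/169); (-54/13, 237/13, -2) → (42/169, 237/13, -778/169)

image vertices: (549/169, -75/13, -440/169), (42/169, 237/13, -778/169)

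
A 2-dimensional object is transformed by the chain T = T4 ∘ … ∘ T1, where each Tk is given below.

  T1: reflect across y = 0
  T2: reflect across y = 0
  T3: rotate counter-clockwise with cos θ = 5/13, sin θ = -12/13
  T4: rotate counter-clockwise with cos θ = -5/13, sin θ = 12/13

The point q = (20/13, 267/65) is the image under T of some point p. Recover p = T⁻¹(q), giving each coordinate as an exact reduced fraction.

T1 = [1 0 0; 0 -1 0; 0 0 1]
T2·T1 = [1 0 0; 0 1 0; 0 0 1]
T3·…·T1 = [5/13 12/13 0; -12/13 5/13 0; 0 0 1]
T4·…·T1 = [119/169 -120/169 0; 120/169 119/169 0; 0 0 1]
det M = 1; M⁻¹ = [119/169 120/169 0; -120/169 119/169 0; 0 0 1]
M⁻¹ · (20/13, 267/65)ᵀ = (4, 9/5)ᵀ

p = (4, 9/5)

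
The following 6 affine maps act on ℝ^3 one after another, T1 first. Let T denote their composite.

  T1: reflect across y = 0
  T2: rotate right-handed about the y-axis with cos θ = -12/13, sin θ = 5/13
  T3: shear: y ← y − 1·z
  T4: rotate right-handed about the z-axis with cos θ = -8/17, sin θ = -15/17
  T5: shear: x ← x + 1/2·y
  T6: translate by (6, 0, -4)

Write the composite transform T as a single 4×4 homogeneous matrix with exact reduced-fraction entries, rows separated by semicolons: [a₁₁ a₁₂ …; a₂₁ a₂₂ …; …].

T = [241/221 -11/17 109/442 6; 140/221 8/17 -171/221 0; -5/13 0 -12/13 -4; 0 0 0 1]

T1 = [1 0 0 0; 0 -1 0 0; 0 0 1 0; 0 0 0 1]
T2·T1 = [-12/13 0 5/13 0; 0 -1 0 0; -5/13 0 -12/13 0; 0 0 0 1]
T3·…·T1 = [-12/13 0 5/13 0; 5/13 -1 12/13 0; -5/13 0 -12/13 0; 0 0 0 1]
T4·…·T1 = [171/221 -15/17 140/221 0; 140/221 8/17 -171/221 0; -5/13 0 -12/13 0; 0 0 0 1]
T5·…·T1 = [241/221 -11/17 109/442 0; 140/221 8/17 -171/221 0; -5/13 0 -12/13 0; 0 0 0 1]
T6·…·T1 = [241/221 -11/17 109/442 6; 140/221 8/17 -171/221 0; -5/13 0 -12/13 -4; 0 0 0 1]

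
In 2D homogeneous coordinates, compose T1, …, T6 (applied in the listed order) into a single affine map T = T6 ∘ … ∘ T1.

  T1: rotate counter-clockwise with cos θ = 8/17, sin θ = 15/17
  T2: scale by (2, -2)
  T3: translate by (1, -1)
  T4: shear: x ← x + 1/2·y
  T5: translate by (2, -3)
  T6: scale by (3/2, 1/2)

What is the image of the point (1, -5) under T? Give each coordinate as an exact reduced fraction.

T1 rotate counter-clockwise with cos θ = 8/17, sin θ = 15/17: (1, -5) → (83/17, -25/17)
T2 scale by (2, -2): (83/17, -25/17) → (166/17, 50/17)
T3 translate by (1, -1): (166/17, 50/17) → (183/17, 33/17)
T4 shear: x ← x + 1/2·y: (183/17, 33/17) → (399/34, 33/17)
T5 translate by (2, -3): (399/34, 33/17) → (467/34, -18/17)
T6 scale by (3/2, 1/2): (467/34, -18/17) → (1401/68, -9/17)

T(p) = (1401/68, -9/17)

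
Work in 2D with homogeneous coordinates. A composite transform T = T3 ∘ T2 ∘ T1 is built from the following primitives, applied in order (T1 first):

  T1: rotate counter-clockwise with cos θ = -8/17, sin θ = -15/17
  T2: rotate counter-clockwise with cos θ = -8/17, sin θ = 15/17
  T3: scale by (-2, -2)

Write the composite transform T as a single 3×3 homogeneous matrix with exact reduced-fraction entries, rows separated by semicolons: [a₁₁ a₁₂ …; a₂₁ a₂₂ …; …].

T = [-2 0 0; 0 -2 0; 0 0 1]

T1 = [-8/17 15/17 0; -15/17 -8/17 0; 0 0 1]
T2·T1 = [1 0 0; 0 1 0; 0 0 1]
T3·…·T1 = [-2 0 0; 0 -2 0; 0 0 1]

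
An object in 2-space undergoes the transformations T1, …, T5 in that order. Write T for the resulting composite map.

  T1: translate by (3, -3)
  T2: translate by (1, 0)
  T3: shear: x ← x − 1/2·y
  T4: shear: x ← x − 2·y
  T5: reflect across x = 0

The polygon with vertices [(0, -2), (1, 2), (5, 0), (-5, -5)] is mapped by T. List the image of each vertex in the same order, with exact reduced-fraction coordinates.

T1 translate by (3, -3): (0, -2) → (3, -5); (1, 2) → (4, -1); (5, 0) → (8, -3); (-5, -5) → (-2, -8)
T2 translate by (1, 0): (3, -5) → (4, -5); (4, -1) → (5, -1); (8, -3) → (9, -3); (-2, -8) → (-1, -8)
T3 shear: x ← x − 1/2·y: (4, -5) → (13/2, -5); (5, -1) → (11/2, -1); (9, -3) → (21/2, -3); (-1, -8) → (3, -8)
T4 shear: x ← x − 2·y: (13/2, -5) → (33/2, -5); (11/2, -1) → (15/2, -1); (21/2, -3) → (33/2, -3); (3, -8) → (19, -8)
T5 reflect across x = 0: (33/2, -5) → (-33/2, -5); (15/2, -1) → (-15/2, -1); (33/2, -3) → (-33/2, -3); (19, -8) → (-19, -8)

image vertices: (-33/2, -5), (-15/2, -1), (-33/2, -3), (-19, -8)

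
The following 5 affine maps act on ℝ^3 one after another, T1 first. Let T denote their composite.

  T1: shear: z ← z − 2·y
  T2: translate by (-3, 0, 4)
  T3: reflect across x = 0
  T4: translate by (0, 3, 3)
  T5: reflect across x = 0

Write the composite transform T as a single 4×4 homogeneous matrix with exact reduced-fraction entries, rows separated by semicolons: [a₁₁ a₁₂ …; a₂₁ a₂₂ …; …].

T1 = [1 0 0 0; 0 1 0 0; 0 -2 1 0; 0 0 0 1]
T2·T1 = [1 0 0 -3; 0 1 0 0; 0 -2 1 4; 0 0 0 1]
T3·…·T1 = [-1 0 0 3; 0 1 0 0; 0 -2 1 4; 0 0 0 1]
T4·…·T1 = [-1 0 0 3; 0 1 0 3; 0 -2 1 7; 0 0 0 1]
T5·…·T1 = [1 0 0 -3; 0 1 0 3; 0 -2 1 7; 0 0 0 1]

T = [1 0 0 -3; 0 1 0 3; 0 -2 1 7; 0 0 0 1]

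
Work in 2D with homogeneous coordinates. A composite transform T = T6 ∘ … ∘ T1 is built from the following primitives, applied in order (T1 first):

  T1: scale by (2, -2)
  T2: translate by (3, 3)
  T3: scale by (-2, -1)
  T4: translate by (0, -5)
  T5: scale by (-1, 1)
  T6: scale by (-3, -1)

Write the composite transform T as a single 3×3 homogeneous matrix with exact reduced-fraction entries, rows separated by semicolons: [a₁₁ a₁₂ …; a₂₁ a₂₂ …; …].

T = [-12 0 -18; 0 -2 8; 0 0 1]

T1 = [2 0 0; 0 -2 0; 0 0 1]
T2·T1 = [2 0 3; 0 -2 3; 0 0 1]
T3·…·T1 = [-4 0 -6; 0 2 -3; 0 0 1]
T4·…·T1 = [-4 0 -6; 0 2 -8; 0 0 1]
T5·…·T1 = [4 0 6; 0 2 -8; 0 0 1]
T6·…·T1 = [-12 0 -18; 0 -2 8; 0 0 1]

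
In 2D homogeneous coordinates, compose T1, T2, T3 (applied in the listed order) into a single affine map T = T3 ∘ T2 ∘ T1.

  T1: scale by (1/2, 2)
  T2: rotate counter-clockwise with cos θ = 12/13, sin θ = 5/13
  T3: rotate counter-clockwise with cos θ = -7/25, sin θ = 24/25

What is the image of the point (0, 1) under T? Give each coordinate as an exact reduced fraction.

T(p) = (-506/325, -408/325)

T1 scale by (1/2, 2): (0, 1) → (0, 2)
T2 rotate counter-clockwise with cos θ = 12/13, sin θ = 5/13: (0, 2) → (-10/13, 24/13)
T3 rotate counter-clockwise with cos θ = -7/25, sin θ = 24/25: (-10/13, 24/13) → (-506/325, -408/325)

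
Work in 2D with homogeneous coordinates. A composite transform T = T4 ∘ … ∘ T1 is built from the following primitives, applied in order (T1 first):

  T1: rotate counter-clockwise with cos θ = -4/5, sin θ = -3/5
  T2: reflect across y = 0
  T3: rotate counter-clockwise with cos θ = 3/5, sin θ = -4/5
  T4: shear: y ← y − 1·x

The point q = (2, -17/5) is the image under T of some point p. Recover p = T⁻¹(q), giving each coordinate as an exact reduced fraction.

p = (-7/5, 2)

T1 = [-4/5 3/5 0; -3/5 -4/5 0; 0 0 1]
T2·T1 = [-4/5 3/5 0; 3/5 4/5 0; 0 0 1]
T3·…·T1 = [0 1 0; 1 0 0; 0 0 1]
T4·…·T1 = [0 1 0; 1 -1 0; 0 0 1]
det M = -1; M⁻¹ = [1 1 0; 1 0 0; 0 0 1]
M⁻¹ · (2, -17/5)ᵀ = (-7/5, 2)ᵀ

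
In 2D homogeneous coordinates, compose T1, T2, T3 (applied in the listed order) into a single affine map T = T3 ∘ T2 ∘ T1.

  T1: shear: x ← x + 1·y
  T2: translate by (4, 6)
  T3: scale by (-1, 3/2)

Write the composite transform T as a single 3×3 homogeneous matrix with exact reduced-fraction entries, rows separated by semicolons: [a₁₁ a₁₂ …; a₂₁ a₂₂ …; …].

T = [-1 -1 -4; 0 3/2 9; 0 0 1]

T1 = [1 1 0; 0 1 0; 0 0 1]
T2·T1 = [1 1 4; 0 1 6; 0 0 1]
T3·…·T1 = [-1 -1 -4; 0 3/2 9; 0 0 1]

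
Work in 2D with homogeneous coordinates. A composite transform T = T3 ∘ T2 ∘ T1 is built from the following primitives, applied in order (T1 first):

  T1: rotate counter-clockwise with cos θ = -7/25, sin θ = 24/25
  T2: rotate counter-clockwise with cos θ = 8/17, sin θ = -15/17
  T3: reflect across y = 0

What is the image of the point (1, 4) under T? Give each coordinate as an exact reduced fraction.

T(p) = (-52/25, -89/25)

T1 rotate counter-clockwise with cos θ = -7/25, sin θ = 24/25: (1, 4) → (-103/25, -4/25)
T2 rotate counter-clockwise with cos θ = 8/17, sin θ = -15/17: (-103/25, -4/25) → (-52/25, 89/25)
T3 reflect across y = 0: (-52/25, 89/25) → (-52/25, -89/25)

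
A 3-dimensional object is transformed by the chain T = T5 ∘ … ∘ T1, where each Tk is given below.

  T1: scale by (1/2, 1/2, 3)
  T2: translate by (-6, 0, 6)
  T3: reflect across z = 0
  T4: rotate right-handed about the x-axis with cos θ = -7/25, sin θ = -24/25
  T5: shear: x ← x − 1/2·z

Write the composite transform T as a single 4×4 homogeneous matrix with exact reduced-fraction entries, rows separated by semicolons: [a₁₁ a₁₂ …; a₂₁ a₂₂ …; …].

T1 = [1/2 0 0 0; 0 1/2 0 0; 0 0 3 0; 0 0 0 1]
T2·T1 = [1/2 0 0 -6; 0 1/2 0 0; 0 0 3 6; 0 0 0 1]
T3·…·T1 = [1/2 0 0 -6; 0 1/2 0 0; 0 0 -3 -6; 0 0 0 1]
T4·…·T1 = [1/2 0 0 -6; 0 -7/50 -72/25 -144/25; 0 -12/25 21/25 42/25; 0 0 0 1]
T5·…·T1 = [1/2 6/25 -21/50 -171/25; 0 -7/50 -72/25 -144/25; 0 -12/25 21/25 42/25; 0 0 0 1]

T = [1/2 6/25 -21/50 -171/25; 0 -7/50 -72/25 -144/25; 0 -12/25 21/25 42/25; 0 0 0 1]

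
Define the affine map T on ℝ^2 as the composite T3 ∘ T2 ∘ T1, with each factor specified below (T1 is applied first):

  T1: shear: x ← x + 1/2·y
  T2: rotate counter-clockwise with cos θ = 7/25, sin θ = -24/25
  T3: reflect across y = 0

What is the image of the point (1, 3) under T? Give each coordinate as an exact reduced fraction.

T(p) = (179/50, 39/25)

T1 shear: x ← x + 1/2·y: (1, 3) → (5/2, 3)
T2 rotate counter-clockwise with cos θ = 7/25, sin θ = -24/25: (5/2, 3) → (179/50, -39/25)
T3 reflect across y = 0: (179/50, -39/25) → (179/50, 39/25)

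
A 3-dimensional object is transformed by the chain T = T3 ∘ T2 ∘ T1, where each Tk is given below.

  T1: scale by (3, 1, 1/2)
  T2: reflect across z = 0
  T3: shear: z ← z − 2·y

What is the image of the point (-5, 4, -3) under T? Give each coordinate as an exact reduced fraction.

T1 scale by (3, 1, 1/2): (-5, 4, -3) → (-15, 4, -3/2)
T2 reflect across z = 0: (-15, 4, -3/2) → (-15, 4, 3/2)
T3 shear: z ← z − 2·y: (-15, 4, 3/2) → (-15, 4, -13/2)

T(p) = (-15, 4, -13/2)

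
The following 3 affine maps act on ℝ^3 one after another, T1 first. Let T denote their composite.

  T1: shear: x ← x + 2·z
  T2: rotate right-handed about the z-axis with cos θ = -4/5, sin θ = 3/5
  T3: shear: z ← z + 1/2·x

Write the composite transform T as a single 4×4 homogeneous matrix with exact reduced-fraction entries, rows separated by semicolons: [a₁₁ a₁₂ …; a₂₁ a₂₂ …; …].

T = [-4/5 -3/5 -8/5 0; 3/5 -4/5 6/5 0; -2/5 -3/10 1/5 0; 0 0 0 1]

T1 = [1 0 2 0; 0 1 0 0; 0 0 1 0; 0 0 0 1]
T2·T1 = [-4/5 -3/5 -8/5 0; 3/5 -4/5 6/5 0; 0 0 1 0; 0 0 0 1]
T3·…·T1 = [-4/5 -3/5 -8/5 0; 3/5 -4/5 6/5 0; -2/5 -3/10 1/5 0; 0 0 0 1]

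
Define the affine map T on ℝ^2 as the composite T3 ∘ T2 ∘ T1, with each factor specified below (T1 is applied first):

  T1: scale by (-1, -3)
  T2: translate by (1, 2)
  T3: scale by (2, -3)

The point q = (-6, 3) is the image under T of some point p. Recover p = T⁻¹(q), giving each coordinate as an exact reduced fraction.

T1 = [-1 0 0; 0 -3 0; 0 0 1]
T2·T1 = [-1 0 1; 0 -3 2; 0 0 1]
T3·…·T1 = [-2 0 2; 0 9 -6; 0 0 1]
det M = -18; M⁻¹ = [-1/2 0 1; 0 1/9 2/3; 0 0 1]
M⁻¹ · (-6, 3)ᵀ = (4, 1)ᵀ

p = (4, 1)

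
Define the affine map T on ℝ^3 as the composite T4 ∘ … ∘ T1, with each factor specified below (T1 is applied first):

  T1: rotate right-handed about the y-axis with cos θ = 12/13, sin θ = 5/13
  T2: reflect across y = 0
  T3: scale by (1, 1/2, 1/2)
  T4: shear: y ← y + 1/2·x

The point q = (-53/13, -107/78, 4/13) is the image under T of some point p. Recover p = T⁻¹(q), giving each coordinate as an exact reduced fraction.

T1 = [12/13 0 5/13 0; 0 1 0 0; -5/13 0 12/13 0; 0 0 0 1]
T2·T1 = [12/13 0 5/13 0; 0 -1 0 0; -5/13 0 12/13 0; 0 0 0 1]
T3·…·T1 = [12/13 0 5/13 0; 0 -1/2 0 0; -5/26 0 6/13 0; 0 0 0 1]
T4·…·T1 = [12/13 0 5/13 0; 6/13 -1/2 5/26 0; -5/26 0 6/13 0; 0 0 0 1]
det M = -1/4; M⁻¹ = [12/13 0 -10/13 0; 1 -2 0 0; 5/13 0 24/13 0; 0 0 0 1]
M⁻¹ · (-53/13, -107/78, 4/13)ᵀ = (-4, -4/3, -1)ᵀ

p = (-4, -4/3, -1)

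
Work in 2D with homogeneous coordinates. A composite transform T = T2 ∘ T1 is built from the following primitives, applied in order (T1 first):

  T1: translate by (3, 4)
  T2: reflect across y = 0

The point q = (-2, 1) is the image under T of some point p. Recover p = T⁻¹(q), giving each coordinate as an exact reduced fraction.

T1 = [1 0 3; 0 1 4; 0 0 1]
T2·T1 = [1 0 3; 0 -1 -4; 0 0 1]
det M = -1; M⁻¹ = [1 0 -3; 0 -1 -4; 0 0 1]
M⁻¹ · (-2, 1)ᵀ = (-5, -5)ᵀ

p = (-5, -5)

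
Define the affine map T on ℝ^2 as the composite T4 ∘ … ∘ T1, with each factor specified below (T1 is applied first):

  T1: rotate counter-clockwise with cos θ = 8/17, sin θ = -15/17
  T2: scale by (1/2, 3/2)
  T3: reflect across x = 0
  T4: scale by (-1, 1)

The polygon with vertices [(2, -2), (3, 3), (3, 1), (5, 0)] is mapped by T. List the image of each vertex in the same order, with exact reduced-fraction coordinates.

image vertices: (-7/17, -69/17), (69/34, -63/34), (39/34, -111/34), (20/17, -225/34)

T1 rotate counter-clockwise with cos θ = 8/17, sin θ = -15/17: (2, -2) → (-14/17, -46/17); (3, 3) → (69/17, -21/17); (3, 1) → (39/17, -37/17); (5, 0) → (40/17, -75/17)
T2 scale by (1/2, 3/2): (-14/17, -46/17) → (-7/17, -69/17); (69/17, -21/17) → (69/34, -63/34); (39/17, -37/17) → (39/34, -111/34); (40/17, -75/17) → (20/17, -225/34)
T3 reflect across x = 0: (-7/17, -69/17) → (7/17, -69/17); (69/34, -63/34) → (-69/34, -63/34); (39/34, -111/34) → (-39/34, -111/34); (20/17, -225/34) → (-20/17, -225/34)
T4 scale by (-1, 1): (7/17, -69/17) → (-7/17, -69/17); (-69/34, -63/34) → (69/34, -63/34); (-39/34, -111/34) → (39/34, -111/34); (-20/17, -225/34) → (20/17, -225/34)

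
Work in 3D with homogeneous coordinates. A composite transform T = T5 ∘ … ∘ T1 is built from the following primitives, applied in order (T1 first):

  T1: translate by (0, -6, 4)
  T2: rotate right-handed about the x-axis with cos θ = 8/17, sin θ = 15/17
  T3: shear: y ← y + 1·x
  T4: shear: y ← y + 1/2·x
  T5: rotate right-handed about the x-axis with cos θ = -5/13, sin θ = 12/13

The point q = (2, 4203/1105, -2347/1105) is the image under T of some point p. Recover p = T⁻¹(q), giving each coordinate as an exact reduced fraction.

p = (2, 3/5, 2/5)

T1 = [1 0 0 0; 0 1 0 -6; 0 0 1 4; 0 0 0 1]
T2·T1 = [1 0 0 0; 0 8/17 -15/17 -108/17; 0 15/17 8/17 -58/17; 0 0 0 1]
T3·…·T1 = [1 0 0 0; 1 8/17 -15/17 -108/17; 0 15/17 8/17 -58/17; 0 0 0 1]
T4·…·T1 = [1 0 0 0; 3/2 8/17 -15/17 -108/17; 0 15/17 8/17 -58/17; 0 0 0 1]
T5·…·T1 = [1 0 0 0; -15/26 -220/221 -21/221 1236/221; 18/13 21/221 -220/221 -1006/221; 0 0 0 1]
det M = 1; M⁻¹ = [1 0 0 0; -12/17 -220/221 21/221 6; 45/34 -21/221 -220/221 -4; 0 0 0 1]
M⁻¹ · (2, 4203/1105, -2347/1105)ᵀ = (2, 3/5, 2/5)ᵀ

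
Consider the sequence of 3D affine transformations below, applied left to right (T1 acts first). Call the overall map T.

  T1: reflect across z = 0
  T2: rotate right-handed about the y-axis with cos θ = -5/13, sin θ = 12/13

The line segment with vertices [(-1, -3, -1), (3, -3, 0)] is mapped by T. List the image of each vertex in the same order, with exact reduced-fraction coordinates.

T1 reflect across z = 0: (-1, -3, -1) → (-1, -3, 1); (3, -3, 0) → (3, -3, 0)
T2 rotate right-handed about the y-axis with cos θ = -5/13, sin θ = 12/13: (-1, -3, 1) → (17/13, -3, 7/13); (3, -3, 0) → (-15/13, -3, -36/13)

image vertices: (17/13, -3, 7/13), (-15/13, -3, -36/13)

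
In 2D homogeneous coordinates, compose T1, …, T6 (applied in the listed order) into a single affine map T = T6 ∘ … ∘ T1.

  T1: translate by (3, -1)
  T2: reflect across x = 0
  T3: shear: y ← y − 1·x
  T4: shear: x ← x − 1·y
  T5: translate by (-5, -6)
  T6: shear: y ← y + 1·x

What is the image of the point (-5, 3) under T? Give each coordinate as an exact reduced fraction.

T1 translate by (3, -1): (-5, 3) → (-2, 2)
T2 reflect across x = 0: (-2, 2) → (2, 2)
T3 shear: y ← y − 1·x: (2, 2) → (2, 0)
T4 shear: x ← x − 1·y: (2, 0) → (2, 0)
T5 translate by (-5, -6): (2, 0) → (-3, -6)
T6 shear: y ← y + 1·x: (-3, -6) → (-3, -9)

T(p) = (-3, -9)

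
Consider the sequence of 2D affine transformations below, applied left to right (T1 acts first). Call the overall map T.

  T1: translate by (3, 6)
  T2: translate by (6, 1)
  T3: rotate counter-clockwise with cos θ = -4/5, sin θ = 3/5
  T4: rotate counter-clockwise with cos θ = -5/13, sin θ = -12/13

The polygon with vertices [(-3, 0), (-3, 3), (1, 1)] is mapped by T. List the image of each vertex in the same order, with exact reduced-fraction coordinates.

image vertices: (21/13, 118/13), (6/65, 758/65), (296/65, 778/65)

T1 translate by (3, 6): (-3, 0) → (0, 6); (-3, 3) → (0, 9); (1, 1) → (4, 7)
T2 translate by (6, 1): (0, 6) → (6, 7); (0, 9) → (6, 10); (4, 7) → (10, 8)
T3 rotate counter-clockwise with cos θ = -4/5, sin θ = 3/5: (6, 7) → (-9, -2); (6, 10) → (-54/5, -22/5); (10, 8) → (-64/5, -2/5)
T4 rotate counter-clockwise with cos θ = -5/13, sin θ = -12/13: (-9, -2) → (21/13, 118/13); (-54/5, -22/5) → (6/65, 758/65); (-64/5, -2/5) → (296/65, 778/65)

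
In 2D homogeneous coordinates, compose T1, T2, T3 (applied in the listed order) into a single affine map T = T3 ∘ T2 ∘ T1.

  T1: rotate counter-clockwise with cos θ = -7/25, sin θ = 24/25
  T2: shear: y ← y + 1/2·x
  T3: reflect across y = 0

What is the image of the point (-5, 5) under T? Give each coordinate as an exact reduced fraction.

T(p) = (-17/5, 79/10)

T1 rotate counter-clockwise with cos θ = -7/25, sin θ = 24/25: (-5, 5) → (-17/5, -31/5)
T2 shear: y ← y + 1/2·x: (-17/5, -31/5) → (-17/5, -79/10)
T3 reflect across y = 0: (-17/5, -79/10) → (-17/5, 79/10)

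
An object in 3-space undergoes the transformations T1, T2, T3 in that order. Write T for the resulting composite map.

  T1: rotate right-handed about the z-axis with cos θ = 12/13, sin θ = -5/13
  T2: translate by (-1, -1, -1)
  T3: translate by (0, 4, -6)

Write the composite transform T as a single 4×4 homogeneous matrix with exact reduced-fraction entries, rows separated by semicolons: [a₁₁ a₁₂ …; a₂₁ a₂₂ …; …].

T = [12/13 5/13 0 -1; -5/13 12/13 0 3; 0 0 1 -7; 0 0 0 1]

T1 = [12/13 5/13 0 0; -5/13 12/13 0 0; 0 0 1 0; 0 0 0 1]
T2·T1 = [12/13 5/13 0 -1; -5/13 12/13 0 -1; 0 0 1 -1; 0 0 0 1]
T3·…·T1 = [12/13 5/13 0 -1; -5/13 12/13 0 3; 0 0 1 -7; 0 0 0 1]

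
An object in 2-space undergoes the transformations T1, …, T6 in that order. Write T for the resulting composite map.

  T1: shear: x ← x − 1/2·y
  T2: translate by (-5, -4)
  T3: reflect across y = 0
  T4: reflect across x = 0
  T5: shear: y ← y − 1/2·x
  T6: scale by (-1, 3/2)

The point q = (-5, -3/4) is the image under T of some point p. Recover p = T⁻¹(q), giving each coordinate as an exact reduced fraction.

T1 = [1 -1/2 0; 0 1 0; 0 0 1]
T2·T1 = [1 -1/2 -5; 0 1 -4; 0 0 1]
T3·…·T1 = [1 -1/2 -5; 0 -1 4; 0 0 1]
T4·…·T1 = [-1 1/2 5; 0 -1 4; 0 0 1]
T5·…·T1 = [-1 1/2 5; 1/2 -5/4 3/2; 0 0 1]
T6·…·T1 = [1 -1/2 -5; 3/4 -15/8 9/4; 0 0 1]
det M = -3/2; M⁻¹ = [5/4 -1/3 7; 1/2 -2/3 4; 0 0 1]
M⁻¹ · (-5, -3/4)ᵀ = (1, 2)ᵀ

p = (1, 2)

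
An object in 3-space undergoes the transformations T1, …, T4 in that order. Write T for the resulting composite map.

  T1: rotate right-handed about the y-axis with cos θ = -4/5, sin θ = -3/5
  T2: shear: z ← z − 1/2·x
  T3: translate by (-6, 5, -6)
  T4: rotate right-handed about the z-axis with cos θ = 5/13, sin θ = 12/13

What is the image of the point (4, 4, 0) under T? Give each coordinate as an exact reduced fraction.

T(p) = (-154/13, -327/65, -2)

T1 rotate right-handed about the y-axis with cos θ = -4/5, sin θ = -3/5: (4, 4, 0) → (-16/5, 4, 12/5)
T2 shear: z ← z − 1/2·x: (-16/5, 4, 12/5) → (-16/5, 4, 4)
T3 translate by (-6, 5, -6): (-16/5, 4, 4) → (-46/5, 9, -2)
T4 rotate right-handed about the z-axis with cos θ = 5/13, sin θ = 12/13: (-46/5, 9, -2) → (-154/13, -327/65, -2)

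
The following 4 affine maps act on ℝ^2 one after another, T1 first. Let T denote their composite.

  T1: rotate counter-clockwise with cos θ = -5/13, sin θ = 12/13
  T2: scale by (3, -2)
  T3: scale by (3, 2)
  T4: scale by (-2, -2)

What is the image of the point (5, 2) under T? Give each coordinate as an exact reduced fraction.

T1 rotate counter-clockwise with cos θ = -5/13, sin θ = 12/13: (5, 2) → (-49/13, 50/13)
T2 scale by (3, -2): (-49/13, 50/13) → (-147/13, -100/13)
T3 scale by (3, 2): (-147/13, -100/13) → (-441/13, -200/13)
T4 scale by (-2, -2): (-441/13, -200/13) → (882/13, 400/13)

T(p) = (882/13, 400/13)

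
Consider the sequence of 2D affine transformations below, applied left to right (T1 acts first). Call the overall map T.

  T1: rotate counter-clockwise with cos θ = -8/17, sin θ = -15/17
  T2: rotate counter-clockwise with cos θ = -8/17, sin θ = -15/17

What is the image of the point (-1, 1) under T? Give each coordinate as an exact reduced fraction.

T(p) = (-79/289, -401/289)

T1 rotate counter-clockwise with cos θ = -8/17, sin θ = -15/17: (-1, 1) → (23/17, 7/17)
T2 rotate counter-clockwise with cos θ = -8/17, sin θ = -15/17: (23/17, 7/17) → (-79/289, -401/289)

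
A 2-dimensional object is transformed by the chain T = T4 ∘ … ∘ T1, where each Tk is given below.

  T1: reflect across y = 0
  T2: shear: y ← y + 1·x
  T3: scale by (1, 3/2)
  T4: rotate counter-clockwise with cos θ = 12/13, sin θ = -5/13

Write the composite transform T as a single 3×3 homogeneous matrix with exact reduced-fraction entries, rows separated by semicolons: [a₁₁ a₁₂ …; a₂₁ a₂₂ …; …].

T = [3/2 -15/26 0; 1 -18/13 0; 0 0 1]

T1 = [1 0 0; 0 -1 0; 0 0 1]
T2·T1 = [1 0 0; 1 -1 0; 0 0 1]
T3·…·T1 = [1 0 0; 3/2 -3/2 0; 0 0 1]
T4·…·T1 = [3/2 -15/26 0; 1 -18/13 0; 0 0 1]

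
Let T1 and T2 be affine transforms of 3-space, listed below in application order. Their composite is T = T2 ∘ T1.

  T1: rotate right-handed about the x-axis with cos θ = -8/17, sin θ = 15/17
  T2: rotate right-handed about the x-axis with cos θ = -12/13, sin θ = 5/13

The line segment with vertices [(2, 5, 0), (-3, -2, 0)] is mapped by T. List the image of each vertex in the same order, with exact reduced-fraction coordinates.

T1 rotate right-handed about the x-axis with cos θ = -8/17, sin θ = 15/17: (2, 5, 0) → (2, -40/17, 75/17); (-3, -2, 0) → (-3, 16/17, -30/17)
T2 rotate right-handed about the x-axis with cos θ = -12/13, sin θ = 5/13: (2, -40/17, 75/17) → (2, 105/221, -1100/221); (-3, 16/17, -30/17) → (-3, -42/221, 440/221)

image vertices: (2, 105/221, -1100/221), (-3, -42/221, 440/221)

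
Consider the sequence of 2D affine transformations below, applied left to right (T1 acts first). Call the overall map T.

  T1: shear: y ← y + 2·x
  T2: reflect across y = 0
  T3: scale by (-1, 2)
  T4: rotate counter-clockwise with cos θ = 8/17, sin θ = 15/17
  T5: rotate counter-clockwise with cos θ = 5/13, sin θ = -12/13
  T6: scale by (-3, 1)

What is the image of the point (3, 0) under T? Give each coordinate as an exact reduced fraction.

T(p) = (2736/221, -2577/221)

T1 shear: y ← y + 2·x: (3, 0) → (3, 6)
T2 reflect across y = 0: (3, 6) → (3, -6)
T3 scale by (-1, 2): (3, -6) → (-3, -12)
T4 rotate counter-clockwise with cos θ = 8/17, sin θ = 15/17: (-3, -12) → (156/17, -141/17)
T5 rotate counter-clockwise with cos θ = 5/13, sin θ = -12/13: (156/17, -141/17) → (-912/221, -2577/221)
T6 scale by (-3, 1): (-912/221, -2577/221) → (2736/221, -2577/221)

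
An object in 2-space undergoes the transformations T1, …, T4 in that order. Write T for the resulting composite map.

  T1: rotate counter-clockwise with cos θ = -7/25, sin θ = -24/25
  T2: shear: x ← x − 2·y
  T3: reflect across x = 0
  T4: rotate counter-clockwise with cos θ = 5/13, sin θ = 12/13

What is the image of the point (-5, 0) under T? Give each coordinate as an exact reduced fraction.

T(p) = (-83/65, 612/65)

T1 rotate counter-clockwise with cos θ = -7/25, sin θ = -24/25: (-5, 0) → (7/5, 24/5)
T2 shear: x ← x − 2·y: (7/5, 24/5) → (-41/5, 24/5)
T3 reflect across x = 0: (-41/5, 24/5) → (41/5, 24/5)
T4 rotate counter-clockwise with cos θ = 5/13, sin θ = 12/13: (41/5, 24/5) → (-83/65, 612/65)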